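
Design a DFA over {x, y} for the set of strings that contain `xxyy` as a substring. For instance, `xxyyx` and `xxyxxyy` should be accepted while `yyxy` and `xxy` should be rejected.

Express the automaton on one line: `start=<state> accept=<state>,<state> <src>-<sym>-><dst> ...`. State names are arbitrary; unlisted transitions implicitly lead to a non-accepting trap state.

States S0..S3 record the length of the longest prefix of `xxyy` that matches the current input suffix. Reaching S4 means `xxyy` has been seen, and we stay there forever. Accept from S4.
5 states suffice.
        x   y  
>  S0   S1  S0 
   S1   S2  S0 
   S2   S2  S3 
   S3   S1  S4 
 * S4   S4  S4 
(> = start, * = accepting)

start=S0 accept=S4 S0-x->S1 S0-y->S0 S1-x->S2 S1-y->S0 S2-x->S2 S2-y->S3 S3-x->S1 S3-y->S4 S4-x->S4 S4-y->S4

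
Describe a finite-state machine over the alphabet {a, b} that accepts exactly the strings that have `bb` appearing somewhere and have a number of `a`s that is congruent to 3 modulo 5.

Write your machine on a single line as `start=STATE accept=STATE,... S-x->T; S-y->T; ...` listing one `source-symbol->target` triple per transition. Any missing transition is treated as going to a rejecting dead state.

Run two small machines in parallel and take their product. The first has 3 states tracking whether and how much of `bb` has been seen; the second has 5 states tracking the count of `a`s modulo 5. A product state is a pair (one from each), accepting exactly when both do.
          a    b  
>  S0     S1   S2 
   S1     S3   S4 
   S2     S1   S5 
   S3     S6   S7 
   S4     S3   S8 
   S5     S8   S5 
   S6     S9  S10 
   S7     S6  S11 
   S8    S11   S8 
   S9     S0  S12 
   S10    S9  S13 
   S11   S13  S11 
   S12    S0  S14 
 * S13   S14  S13 
   S14    S5  S14 
(> = start, * = accepting)

start=S0; accept=S13; S0-a->S1; S0-b->S2; S1-a->S3; S1-b->S4; S2-a->S1; S2-b->S5; S3-a->S6; S3-b->S7; S4-a->S3; S4-b->S8; S5-a->S8; S5-b->S5; S6-a->S9; S6-b->S10; S7-a->S6; S7-b->S11; S8-a->S11; S8-b->S8; S9-a->S0; S9-b->S12; S10-a->S9; S10-b->S13; S11-a->S13; S11-b->S11; S12-a->S0; S12-b->S14; S13-a->S14; S13-b->S13; S14-a->S5; S14-b->S14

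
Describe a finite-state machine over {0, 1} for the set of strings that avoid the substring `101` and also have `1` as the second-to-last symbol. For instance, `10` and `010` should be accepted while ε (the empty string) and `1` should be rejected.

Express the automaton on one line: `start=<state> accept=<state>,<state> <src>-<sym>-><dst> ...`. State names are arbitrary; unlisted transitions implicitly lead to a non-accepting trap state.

Handle the two conditions separately and then intersect. One (4 states) tracks partial matches of the forbidden pattern `101`; the other (7 states) tracks the last 2 symbols read. Each combined state is a pair, one component from each; accept when both components accept. After merging equivalent states the machine shrinks.
        0   1  
>  S0   S0  S1 
   S1   S2  S3 
 * S2   S0  S4 
 * S3   S2  S3 
   S4   S4  S4 
(> = start, * = accepting)

start=S0 accept=S2,S3 S0-0->S0 S0-1->S1 S1-0->S2 S1-1->S3 S2-0->S0 S2-1->S4 S3-0->S2 S3-1->S3 S4-0->S4 S4-1->S4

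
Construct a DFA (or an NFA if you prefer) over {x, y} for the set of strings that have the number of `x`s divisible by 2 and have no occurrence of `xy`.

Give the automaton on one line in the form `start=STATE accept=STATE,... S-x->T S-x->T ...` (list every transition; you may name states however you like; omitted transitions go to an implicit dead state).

start=S0 accept=S0,S2 S0-x->S1 S0-y->S0 S1-x->S2 S1-y->S3 S2-x->S1 S2-y->S4 S3-x->S4 S3-y->S3 S4-x->S3 S4-y->S4

Build one automaton per condition and run them in lockstep. One (2 states) tracks the count of `x`s modulo 2; the other (3 states) tracks partial matches of the forbidden pattern `xy`. Each combined state is a pair, one component from each; accept when both components accept.
With 5 states:
        x   y  
>* S0   S1  S0 
   S1   S2  S3 
 * S2   S1  S4 
   S3   S4  S3 
   S4   S3  S4 
(> = start, * = accepting)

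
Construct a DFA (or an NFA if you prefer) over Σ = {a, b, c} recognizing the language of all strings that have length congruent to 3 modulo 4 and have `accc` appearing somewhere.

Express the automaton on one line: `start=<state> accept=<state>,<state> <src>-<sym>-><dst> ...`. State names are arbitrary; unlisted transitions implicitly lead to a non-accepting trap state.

Handle the two conditions separately and then intersect. One (4 states) tracks the input length modulo 4; the other (5 states) tracks whether and how much of `accc` has been seen. Each combined state is a pair, one component from each; accept when both components accept.
20 states suffice.
          a    b    c  
>  s0     s1   s2   s2 
   s1     s3   s4   s5 
   s2     s3   s4   s4 
   s3     s6   s7   s8 
   s4     s6   s7   s7 
   s5     s6   s7   s9 
   s6    s10   s0  s11 
   s7    s10   s0   s0 
   s8    s10   s0  s12 
   s9    s10   s0  s13 
   s10    s1   s2  s14 
   s11    s1   s2  s15 
   s12    s1   s2  s16 
   s13   s16  s16  s16 
   s14    s3   s4  s17 
   s15    s3   s4  s18 
   s16   s18  s18  s18 
   s17    s6   s7  s19 
   s18   s19  s19  s19 
 * s19   s13  s13  s13 
(> = start, * = accepting)

start=s0 accept=s19 s0-a->s1 s0-b->s2 s0-c->s2 s1-a->s3 s1-b->s4 s1-c->s5 s2-a->s3 s2-b->s4 s2-c->s4 s3-a->s6 s3-b->s7 s3-c->s8 s4-a->s6 s4-b->s7 s4-c->s7 s5-a->s6 s5-b->s7 s5-c->s9 s6-a->s10 s6-b->s0 s6-c->s11 s7-a->s10 s7-b->s0 s7-c->s0 s8-a->s10 s8-b->s0 s8-c->s12 s9-a->s10 s9-b->s0 s9-c->s13 s10-a->s1 s10-b->s2 s10-c->s14 s11-a->s1 s11-b->s2 s11-c->s15 s12-a->s1 s12-b->s2 s12-c->s16 s13-a->s16 s13-b->s16 s13-c->s16 s14-a->s3 s14-b->s4 s14-c->s17 s15-a->s3 s15-b->s4 s15-c->s18 s16-a->s18 s16-b->s18 s16-c->s18 s17-a->s6 s17-b->s7 s17-c->s19 s18-a->s19 s18-b->s19 s18-c->s19 s19-a->s13 s19-b->s13 s19-c->s13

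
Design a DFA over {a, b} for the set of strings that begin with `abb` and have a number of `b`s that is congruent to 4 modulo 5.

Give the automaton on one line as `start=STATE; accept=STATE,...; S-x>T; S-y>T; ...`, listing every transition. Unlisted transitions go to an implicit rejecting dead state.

Handle the two conditions separately and then intersect. One (5 states) tracks whether the input so far still matches the prefix `abb`; the other (5 states) tracks the count of `b`s modulo 5. Each combined state is a pair, one component from each; accept when both components accept. Equivalent product states are then merged.
        a   b  
>  S0   S1  S2 
   S1   S2  S3 
   S2   S2  S2 
   S3   S2  S4 
   S4   S4  S5 
   S5   S5  S6 
 * S6   S6  S7 
   S7   S7  S8 
   S8   S8  S4 
(> = start, * = accepting)

start=S0; accept=S6; S0-a>S1; S0-b>S2; S1-a>S2; S1-b>S3; S2-a>S2; S2-b>S2; S3-a>S2; S3-b>S4; S4-a>S4; S4-b>S5; S5-a>S5; S5-b>S6; S6-a>S6; S6-b>S7; S7-a>S7; S7-b>S8; S8-a>S8; S8-b>S4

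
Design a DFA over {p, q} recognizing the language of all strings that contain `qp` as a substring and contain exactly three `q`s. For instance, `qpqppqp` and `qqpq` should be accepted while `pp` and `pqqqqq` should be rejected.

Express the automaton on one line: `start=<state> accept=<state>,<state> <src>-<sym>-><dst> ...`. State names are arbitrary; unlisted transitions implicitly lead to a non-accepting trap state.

start=s0 accept=s6 s0-p->s0 s0-q->s1 s1-p->s2 s1-q->s3 s2-p->s2 s2-q->s4 s3-p->s4 s3-q->s5 s4-p->s4 s4-q->s6 s5-p->s6 s5-q->s7 s6-p->s6 s6-q->s7 s7-p->s7 s7-q->s7

Run two small machines in parallel and take their product. The first has 3 states tracking whether and how much of `qp` has been seen; the second has 5 states tracking the count of `q`s, saturating at 4. A product state is a pair (one from each), accepting exactly when both do. Equivalent product states are then merged.
With 8 states:
        p   q  
>  s0   s0  s1 
   s1   s2  s3 
   s2   s2  s4 
   s3   s4  s5 
   s4   s4  s6 
   s5   s6  s7 
 * s6   s6  s7 
   s7   s7  s7 
(> = start, * = accepting)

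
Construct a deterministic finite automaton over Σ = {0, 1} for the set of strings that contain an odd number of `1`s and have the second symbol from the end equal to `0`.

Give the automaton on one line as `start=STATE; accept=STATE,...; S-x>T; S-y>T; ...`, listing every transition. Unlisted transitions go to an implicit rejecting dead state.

Handle the two conditions separately and then intersect. One (2 states) tracks the count of `1`s modulo 2; the other (7 states) tracks the last 2 symbols read. Each combined state is a pair, one component from each; accept when both components accept. Equivalent product states are then merged.
6 states suffice.
        0   1  
>  q0   q1  q2 
   q1   q1  q3 
   q2   q4  q0 
 * q3   q4  q0 
   q4   q5  q0 
 * q5   q5  q0 
(> = start, * = accepting)

start=q0; accept=q3,q5; q0-0>q1; q0-1>q2; q1-0>q1; q1-1>q3; q2-0>q4; q2-1>q0; q3-0>q4; q3-1>q0; q4-0>q5; q4-1>q0; q5-0>q5; q5-1>q0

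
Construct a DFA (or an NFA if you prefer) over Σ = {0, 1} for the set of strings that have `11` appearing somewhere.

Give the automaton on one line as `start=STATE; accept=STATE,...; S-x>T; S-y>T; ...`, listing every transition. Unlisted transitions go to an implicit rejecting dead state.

start=q0; accept=q2; q0-0>q0; q0-1>q1; q1-0>q0; q1-1>q2; q2-0>q2; q2-1>q2

Track how much of `11` has been matched so far: state q0 is no progress, q2 is the absorbing accept state reached once `11` has occurred. Intermediate states record partial matches; on a mismatch, fall back to the longest reusable overlap.
A 3-state machine:
        0   1  
>  q0   q0  q1 
   q1   q0  q2 
 * q2   q2  q2 
(> = start, * = accepting)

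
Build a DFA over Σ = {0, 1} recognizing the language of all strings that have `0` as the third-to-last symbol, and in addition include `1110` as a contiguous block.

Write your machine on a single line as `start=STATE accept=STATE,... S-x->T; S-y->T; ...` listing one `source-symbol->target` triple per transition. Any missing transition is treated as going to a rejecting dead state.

start=A; accept=S,T,U,V; A-0->B; A-1->C; B-0->D; B-1->E; C-0->F; C-1->G; D-0->H; D-1->I; E-0->J; E-1->K; F-0->L; F-1->M; G-0->N; G-1->O; H-0->H; H-1->I; I-0->J; I-1->K; J-0->L; J-1->M; K-0->N; K-1->O; L-0->H; L-1->I; M-0->J; M-1->K; N-0->L; N-1->M; O-0->P; O-1->O; P-0->Q; P-1->R; Q-0->S; Q-1->T; R-0->U; R-1->V; S-0->S; S-1->T; T-0->U; T-1->V; U-0->Q; U-1->R; V-0->P; V-1->W; W-0->P; W-1->W

Handle the two conditions separately and then intersect. The first has 15 states tracking the last 3 symbols read; the second has 5 states tracking whether and how much of `1110` has been seen. A product state is a pair (one from each), accepting exactly when both do.
A 23-state machine:
       0  1 
>  A   B  C 
   B   D  E 
   C   F  G 
   D   H  I 
   E   J  K 
   F   L  M 
   G   N  O 
   H   H  I 
   I   J  K 
   J   L  M 
   K   N  O 
   L   H  I 
   M   J  K 
   N   L  M 
   O   P  O 
   P   Q  R 
   Q   S  T 
   R   U  V 
 * S   S  T 
 * T   U  V 
 * U   Q  R 
 * V   P  W 
   W   P  W 
(> = start, * = accepting)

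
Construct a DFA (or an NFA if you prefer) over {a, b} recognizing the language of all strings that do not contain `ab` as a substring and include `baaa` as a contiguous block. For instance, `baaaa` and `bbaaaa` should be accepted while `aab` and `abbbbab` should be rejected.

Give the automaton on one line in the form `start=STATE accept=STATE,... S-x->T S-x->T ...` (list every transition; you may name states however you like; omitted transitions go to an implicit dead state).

Run two small machines in parallel and take their product. The first has 3 states tracking partial matches of the forbidden pattern `ab`; the second has 5 states tracking whether and how much of `baaa` has been seen. A product state is a pair (one from each), accepting exactly when both do. After merging equivalent states the machine shrinks.
6 states suffice.
        a   b  
>  s0   s1  s2 
   s1   s1  s1 
   s2   s3  s2 
   s3   s4  s1 
   s4   s5  s1 
 * s5   s5  s1 
(> = start, * = accepting)

start=s0 accept=s5 s0-a->s1 s0-b->s2 s1-a->s1 s1-b->s1 s2-a->s3 s2-b->s2 s3-a->s4 s3-b->s1 s4-a->s5 s4-b->s1 s5-a->s5 s5-b->s1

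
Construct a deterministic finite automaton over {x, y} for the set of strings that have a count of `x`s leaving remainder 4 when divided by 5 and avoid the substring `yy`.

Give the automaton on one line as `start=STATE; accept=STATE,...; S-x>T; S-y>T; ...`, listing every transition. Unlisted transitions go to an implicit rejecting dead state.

start=s0; accept=s8,s10; s0-x>s1; s0-y>s2; s1-x>s3; s1-y>s4; s2-x>s1; s2-y>s5; s3-x>s6; s3-y>s7; s4-x>s3; s4-y>s5; s5-x>s5; s5-y>s5; s6-x>s8; s6-y>s9; s7-x>s6; s7-y>s5; s8-x>s0; s8-y>s10; s9-x>s8; s9-y>s5; s10-x>s0; s10-y>s5

Run two small machines in parallel and take their product. One (5 states) tracks the count of `x`s modulo 5; the other (3 states) tracks partial matches of the forbidden pattern `yy`. Each combined state is a pair, one component from each; accept when both components accept. Minimizing collapses redundant product states.
11 states suffice.
          x    y  
>  s0     s1   s2 
   s1     s3   s4 
   s2     s1   s5 
   s3     s6   s7 
   s4     s3   s5 
   s5     s5   s5 
   s6     s8   s9 
   s7     s6   s5 
 * s8     s0  s10 
   s9     s8   s5 
 * s10    s0   s5 
(> = start, * = accepting)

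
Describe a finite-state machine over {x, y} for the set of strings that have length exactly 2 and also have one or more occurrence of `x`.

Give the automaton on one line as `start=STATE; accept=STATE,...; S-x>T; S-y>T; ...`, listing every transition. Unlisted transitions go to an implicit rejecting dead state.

Run two small machines in parallel and take their product. One (4 states) tracks the input length, saturating at 3; the other (3 states) tracks the count of `x`s, saturating at 2. Each combined state is a pair, one component from each; accept when both components accept. Equivalent product states are then merged.
        x   y  
>  S0   S1  S2 
   S1   S3  S3 
   S2   S3  S4 
 * S3   S4  S4 
   S4   S4  S4 
(> = start, * = accepting)

start=S0; accept=S3; S0-x>S1; S0-y>S2; S1-x>S3; S1-y>S3; S2-x>S3; S2-y>S4; S3-x>S4; S3-y>S4; S4-x>S4; S4-y>S4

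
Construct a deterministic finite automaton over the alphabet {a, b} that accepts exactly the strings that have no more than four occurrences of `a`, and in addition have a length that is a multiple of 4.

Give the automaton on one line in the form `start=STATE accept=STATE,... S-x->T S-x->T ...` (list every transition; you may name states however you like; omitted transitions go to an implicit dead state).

start=s0 accept=s0,s10,s11,s12,s13 s0-a->s1 s0-b->s2 s1-a->s3 s1-b->s4 s2-a->s4 s2-b->s5 s3-a->s6 s3-b->s7 s4-a->s7 s4-b->s8 s5-a->s8 s5-b->s9 s6-a->s10 s6-b->s11 s7-a->s11 s7-b->s12 s8-a->s12 s8-b->s13 s9-a->s13 s9-b->s0 s10-a->s14 s10-b->s15 s11-a->s15 s11-b->s16 s12-a->s16 s12-b->s17 s13-a->s17 s13-b->s1 s14-a->s18 s14-b->s18 s15-a->s18 s15-b->s19 s16-a->s19 s16-b->s20 s17-a->s20 s17-b->s3 s18-a->s21 s18-b->s21 s19-a->s21 s19-b->s22 s20-a->s22 s20-b->s6 s21-a->s23 s21-b->s23 s22-a->s23 s22-b->s10 s23-a->s14 s23-b->s14

Run two small machines in parallel and take their product. One (6 states) tracks the count of `a`s, saturating at 5; the other (4 states) tracks the input length modulo 4. Each combined state is a pair, one component from each; accept when both components accept.
A 24-state machine:
          a    b  
>* s0     s1   s2 
   s1     s3   s4 
   s2     s4   s5 
   s3     s6   s7 
   s4     s7   s8 
   s5     s8   s9 
   s6    s10  s11 
   s7    s11  s12 
   s8    s12  s13 
   s9    s13   s0 
 * s10   s14  s15 
 * s11   s15  s16 
 * s12   s16  s17 
 * s13   s17   s1 
   s14   s18  s18 
   s15   s18  s19 
   s16   s19  s20 
   s17   s20   s3 
   s18   s21  s21 
   s19   s21  s22 
   s20   s22   s6 
   s21   s23  s23 
   s22   s23  s10 
   s23   s14  s14 
(> = start, * = accepting)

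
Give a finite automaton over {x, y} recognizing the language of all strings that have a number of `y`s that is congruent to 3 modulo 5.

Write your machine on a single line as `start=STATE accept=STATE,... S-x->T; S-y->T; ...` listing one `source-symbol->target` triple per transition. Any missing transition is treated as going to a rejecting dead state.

Keep the running count of `y`s modulo 5: each `y` advances along the cycle A → B → C → D → E → A while other symbols loop. Accept at D.
5 states suffice.
       x  y 
>  A   A  B 
   B   B  C 
   C   C  D 
 * D   D  E 
   E   E  A 
(> = start, * = accepting)

start=A; accept=D; A-x->A; A-y->B; B-x->B; B-y->C; C-x->C; C-y->D; D-x->D; D-y->E; E-x->E; E-y->A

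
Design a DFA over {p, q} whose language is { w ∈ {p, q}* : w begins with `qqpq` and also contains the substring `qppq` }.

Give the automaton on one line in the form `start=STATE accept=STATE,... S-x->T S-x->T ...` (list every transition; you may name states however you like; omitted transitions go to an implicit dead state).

start=S0 accept=S13 S0-p->S1 S0-q->S2 S1-p->S1 S1-q->S3 S2-p->S4 S2-q->S5 S3-p->S4 S3-q->S3 S4-p->S6 S4-q->S3 S5-p->S7 S5-q->S3 S6-p->S1 S6-q->S8 S7-p->S6 S7-q->S9 S8-p->S8 S8-q->S8 S9-p->S10 S9-q->S9 S10-p->S11 S10-q->S9 S11-p->S12 S11-q->S13 S12-p->S12 S12-q->S9 S13-p->S13 S13-q->S13

Handle the two conditions separately and then intersect. One (6 states) tracks whether the input so far still matches the prefix `qqpq`; the other (5 states) tracks whether and how much of `qppq` has been seen. Each combined state is a pair, one component from each; accept when both components accept.
A 14-state machine:
          p    q  
>  S0     S1   S2 
   S1     S1   S3 
   S2     S4   S5 
   S3     S4   S3 
   S4     S6   S3 
   S5     S7   S3 
   S6     S1   S8 
   S7     S6   S9 
   S8     S8   S8 
   S9    S10   S9 
   S10   S11   S9 
   S11   S12  S13 
   S12   S12   S9 
 * S13   S13  S13 
(> = start, * = accepting)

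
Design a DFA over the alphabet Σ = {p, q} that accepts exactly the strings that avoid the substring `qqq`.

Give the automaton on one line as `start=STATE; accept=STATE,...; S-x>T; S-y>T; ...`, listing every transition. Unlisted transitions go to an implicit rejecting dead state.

start=S0; accept=S0,S1,S2; S0-p>S0; S0-q>S1; S1-p>S0; S1-q>S2; S2-p>S0; S2-q>S3; S3-p>S3; S3-q>S3

This is the complement of 'contains `qqq`'. Use the same substring-matching states — S0 through S3 holding how much of `qqq` has just been matched — but flip the accepting set: everything except the trap S3 accepts.
        p   q  
>* S0   S0  S1 
 * S1   S0  S2 
 * S2   S0  S3 
   S3   S3  S3 
(> = start, * = accepting)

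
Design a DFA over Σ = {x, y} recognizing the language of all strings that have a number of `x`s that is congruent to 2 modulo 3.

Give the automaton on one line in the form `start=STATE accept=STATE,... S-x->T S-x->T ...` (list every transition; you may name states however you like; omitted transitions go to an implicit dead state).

The only thing that matters is how many `x`s have appeared, reduced mod 3. Use one state per residue: q0 for 0, …, q2 for 2. Reading `x` moves to the next residue; anything else stays put. q2 is accepting.
        x   y  
>  q0   q1  q0 
   q1   q2  q1 
 * q2   q0  q2 
(> = start, * = accepting)

start=q0 accept=q2 q0-x->q1 q0-y->q0 q1-x->q2 q1-y->q1 q2-x->q0 q2-y->q2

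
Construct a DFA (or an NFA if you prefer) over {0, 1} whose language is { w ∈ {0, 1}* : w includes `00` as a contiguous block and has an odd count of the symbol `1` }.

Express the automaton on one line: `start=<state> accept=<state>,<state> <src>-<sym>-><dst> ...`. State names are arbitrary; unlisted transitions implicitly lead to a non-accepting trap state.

Handle the two conditions separately and then intersect. One (3 states) tracks whether and how much of `00` has been seen; the other (2 states) tracks the count of `1`s modulo 2. Each combined state is a pair, one component from each; accept when both components accept.
6 states suffice.
        0   1  
>  S0   S1  S2 
   S1   S3  S2 
   S2   S4  S0 
   S3   S3  S5 
   S4   S5  S0 
 * S5   S5  S3 
(> = start, * = accepting)

start=S0 accept=S5 S0-0->S1 S0-1->S2 S1-0->S3 S1-1->S2 S2-0->S4 S2-1->S0 S3-0->S3 S3-1->S5 S4-0->S5 S4-1->S0 S5-0->S5 S5-1->S3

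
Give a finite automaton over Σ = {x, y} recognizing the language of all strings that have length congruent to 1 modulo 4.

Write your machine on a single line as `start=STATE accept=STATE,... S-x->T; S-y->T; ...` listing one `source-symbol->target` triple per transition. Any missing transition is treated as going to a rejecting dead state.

Count input length modulo 4: every symbol advances one step around the cycle q0 → q1 → q2 → q3 → q0. Accept at q1.
4 states suffice.
        x   y  
>  q0   q1  q1 
 * q1   q2  q2 
   q2   q3  q3 
   q3   q0  q0 
(> = start, * = accepting)

start=q0; accept=q1; q0-x->q1; q0-y->q1; q1-x->q2; q1-y->q2; q2-x->q3; q2-y->q3; q3-x->q0; q3-y->q0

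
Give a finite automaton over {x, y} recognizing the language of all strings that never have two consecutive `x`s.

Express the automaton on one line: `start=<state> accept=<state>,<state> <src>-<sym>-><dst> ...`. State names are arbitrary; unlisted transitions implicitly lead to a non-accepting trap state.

Track partial matches of the forbidden pattern `xx`. State S2 is a dead state reached once `xx` has occurred; every other state accepts. S0 means no part of `xx` is currently matched.
        x   y  
>* S0   S1  S0 
 * S1   S2  S0 
   S2   S2  S2 
(> = start, * = accepting)

start=S0 accept=S0,S1 S0-x->S1 S0-y->S0 S1-x->S2 S1-y->S0 S2-x->S2 S2-y->S2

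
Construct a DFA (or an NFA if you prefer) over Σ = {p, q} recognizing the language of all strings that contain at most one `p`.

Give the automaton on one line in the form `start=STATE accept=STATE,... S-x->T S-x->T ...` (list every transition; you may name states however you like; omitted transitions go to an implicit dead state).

start=A accept=A,B A-p->B A-q->A B-p->C B-q->B C-p->C C-q->C

Only the number of `p`s matters, and only up to 2. Make a chain A → B → C advanced by each `p` (with C absorbing); every other symbol self-loops. The accepting set is {A, B}.
       p  q 
>* A   B  A 
 * B   C  B 
   C   C  C 
(> = start, * = accepting)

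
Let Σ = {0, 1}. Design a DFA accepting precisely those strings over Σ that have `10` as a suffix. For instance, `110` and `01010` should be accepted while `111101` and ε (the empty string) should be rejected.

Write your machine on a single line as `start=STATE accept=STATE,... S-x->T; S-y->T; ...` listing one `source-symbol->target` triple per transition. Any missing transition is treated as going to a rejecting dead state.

start=q0; accept=q2; q0-0->q0; q0-1->q1; q1-0->q2; q1-1->q1; q2-0->q0; q2-1->q1

Remember how much of `10` the current input suffix matches. State q0 means no match yet; q1 means the last symbol is `1`; q2 means the last 2 symbols are `10`. Only q2 accepts. On a mismatch, fall back to the longest proper suffix that is still a prefix of `10`.
A 3-state machine:
        0   1  
>  q0   q0  q1 
   q1   q2  q1 
 * q2   q0  q1 
(> = start, * = accepting)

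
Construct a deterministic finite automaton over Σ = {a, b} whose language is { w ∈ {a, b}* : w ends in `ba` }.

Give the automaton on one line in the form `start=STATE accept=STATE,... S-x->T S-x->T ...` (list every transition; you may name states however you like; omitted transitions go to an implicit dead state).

Let each state record the length of the longest suffix of the input read so far that is also a prefix of `ba`. S1 means the last symbol is `b`; S2 means the last 2 symbols are `ba`. Accept only at S2, where the string currently ends in `ba`.
With 3 states:
        a   b  
>  S0   S0  S1 
   S1   S2  S1 
 * S2   S0  S1 
(> = start, * = accepting)

start=S0 accept=S2 S0-a->S0 S0-b->S1 S1-a->S2 S1-b->S1 S2-a->S0 S2-b->S1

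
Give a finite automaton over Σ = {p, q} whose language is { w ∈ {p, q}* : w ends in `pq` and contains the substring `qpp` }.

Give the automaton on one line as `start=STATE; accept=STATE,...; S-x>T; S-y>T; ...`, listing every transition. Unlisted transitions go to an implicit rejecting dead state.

start=s0; accept=s6; s0-p>s1; s0-q>s2; s1-p>s1; s1-q>s3; s2-p>s4; s2-q>s2; s3-p>s4; s3-q>s2; s4-p>s5; s4-q>s3; s5-p>s5; s5-q>s6; s6-p>s5; s6-q>s7; s7-p>s5; s7-q>s7

Handle the two conditions separately and then intersect. The first has 3 states tracking how much of the suffix `pq` has currently been matched; the second has 4 states tracking whether and how much of `qpp` has been seen. A product state is a pair (one from each), accepting exactly when both do.
With 8 states:
        p   q  
>  s0   s1  s2 
   s1   s1  s3 
   s2   s4  s2 
   s3   s4  s2 
   s4   s5  s3 
   s5   s5  s6 
 * s6   s5  s7 
   s7   s5  s7 
(> = start, * = accepting)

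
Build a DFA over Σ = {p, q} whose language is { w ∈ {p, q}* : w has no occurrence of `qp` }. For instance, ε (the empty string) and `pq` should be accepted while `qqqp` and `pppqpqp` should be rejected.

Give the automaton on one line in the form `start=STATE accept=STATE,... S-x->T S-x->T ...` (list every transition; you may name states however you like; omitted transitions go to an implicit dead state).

start=s0 accept=s0,s1 s0-p->s0 s0-q->s1 s1-p->s2 s1-q->s1 s2-p->s2 s2-q->s2

Track partial matches of the forbidden pattern `qp`. State s2 is a dead state reached once `qp` has occurred; every other state accepts. s0 means no part of `qp` is currently matched.
With 3 states:
        p   q  
>* s0   s0  s1 
 * s1   s2  s1 
   s2   s2  s2 
(> = start, * = accepting)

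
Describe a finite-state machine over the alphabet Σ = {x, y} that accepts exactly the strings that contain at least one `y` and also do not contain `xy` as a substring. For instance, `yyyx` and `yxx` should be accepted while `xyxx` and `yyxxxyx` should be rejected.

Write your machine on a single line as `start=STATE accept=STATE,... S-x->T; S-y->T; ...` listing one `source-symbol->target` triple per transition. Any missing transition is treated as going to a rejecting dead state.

Run two small machines in parallel and take their product. The first has 3 states tracking the count of `y`s, saturating at 2; the second has 3 states tracking partial matches of the forbidden pattern `xy`. A product state is a pair (one from each), accepting exactly when both do. Minimizing collapses redundant product states.
A 4-state machine:
       x  y 
>  A   B  C 
   B   B  B 
 * C   D  C 
 * D   D  B 
(> = start, * = accepting)

start=A; accept=C,D; A-x->B; A-y->C; B-x->B; B-y->B; C-x->D; C-y->C; D-x->D; D-y->B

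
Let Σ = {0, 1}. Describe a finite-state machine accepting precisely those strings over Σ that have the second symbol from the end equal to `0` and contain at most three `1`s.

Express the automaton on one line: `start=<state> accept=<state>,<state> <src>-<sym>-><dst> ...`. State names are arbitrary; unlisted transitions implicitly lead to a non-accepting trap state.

Build one automaton per condition and run them in lockstep. One (7 states) tracks the last 2 symbols read; the other (5 states) tracks the count of `1`s, saturating at 4. Each combined state is a pair, one component from each; accept when both components accept. After merging equivalent states the machine shrinks.
          0    1  
>  s0     s1   s2 
   s1     s3   s4 
   s2     s5   s6 
 * s3     s3   s4 
 * s4     s5   s6 
   s5     s7   s8 
   s6     s9  s10 
 * s7     s7   s8 
 * s8     s9  s10 
   s9    s11  s12 
   s10   s13  s14 
 * s11   s11  s12 
 * s12   s13  s14 
   s13   s15  s14 
   s14   s14  s14 
 * s15   s15  s14 
(> = start, * = accepting)

start=s0 accept=s3,s4,s7,s8,s11,s12,s15 s0-0->s1 s0-1->s2 s1-0->s3 s1-1->s4 s2-0->s5 s2-1->s6 s3-0->s3 s3-1->s4 s4-0->s5 s4-1->s6 s5-0->s7 s5-1->s8 s6-0->s9 s6-1->s10 s7-0->s7 s7-1->s8 s8-0->s9 s8-1->s10 s9-0->s11 s9-1->s12 s10-0->s13 s10-1->s14 s11-0->s11 s11-1->s12 s12-0->s13 s12-1->s14 s13-0->s15 s13-1->s14 s14-0->s14 s14-1->s14 s15-0->s15 s15-1->s14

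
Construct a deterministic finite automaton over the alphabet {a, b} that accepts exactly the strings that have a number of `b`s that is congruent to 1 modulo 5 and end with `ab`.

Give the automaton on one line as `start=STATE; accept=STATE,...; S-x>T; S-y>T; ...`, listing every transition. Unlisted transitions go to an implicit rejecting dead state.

Build one automaton per condition and run them in lockstep. The first has 5 states tracking the count of `b`s modulo 5; the second has 3 states tracking how much of the suffix `ab` has currently been matched. A product state is a pair (one from each), accepting exactly when both do.
With 15 states:
          a    b  
>  q0     q1   q2 
   q1     q1   q3 
   q2     q4   q5 
 * q3     q4   q5 
   q4     q4   q6 
   q5     q7   q8 
   q6     q7   q8 
   q7     q7   q9 
   q8    q10  q11 
   q9    q10  q11 
   q10   q10  q12 
   q11   q13   q0 
   q12   q13   q0 
   q13   q13  q14 
   q14    q1   q2 
(> = start, * = accepting)

start=q0; accept=q3; q0-a>q1; q0-b>q2; q1-a>q1; q1-b>q3; q2-a>q4; q2-b>q5; q3-a>q4; q3-b>q5; q4-a>q4; q4-b>q6; q5-a>q7; q5-b>q8; q6-a>q7; q6-b>q8; q7-a>q7; q7-b>q9; q8-a>q10; q8-b>q11; q9-a>q10; q9-b>q11; q10-a>q10; q10-b>q12; q11-a>q13; q11-b>q0; q12-a>q13; q12-b>q0; q13-a>q13; q13-b>q14; q14-a>q1; q14-b>q2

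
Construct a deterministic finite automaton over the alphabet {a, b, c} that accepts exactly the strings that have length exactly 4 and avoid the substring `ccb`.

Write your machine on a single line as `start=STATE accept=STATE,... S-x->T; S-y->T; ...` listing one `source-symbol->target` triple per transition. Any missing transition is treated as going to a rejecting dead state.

start=s0; accept=s9; s0-a->s1; s0-b->s1; s0-c->s2; s1-a->s3; s1-b->s3; s1-c->s4; s2-a->s3; s2-b->s3; s2-c->s5; s3-a->s6; s3-b->s6; s3-c->s6; s4-a->s6; s4-b->s6; s4-c->s7; s5-a->s6; s5-b->s8; s5-c->s7; s6-a->s9; s6-b->s9; s6-c->s9; s7-a->s9; s7-b->s8; s7-c->s9; s8-a->s8; s8-b->s8; s8-c->s8; s9-a->s8; s9-b->s8; s9-c->s8

Handle the two conditions separately and then intersect. One (6 states) tracks the input length, saturating at 5; the other (4 states) tracks partial matches of the forbidden pattern `ccb`. Each combined state is a pair, one component from each; accept when both components accept. Equivalent product states are then merged.
A 10-state machine:
        a   b   c  
>  s0   s1  s1  s2 
   s1   s3  s3  s4 
   s2   s3  s3  s5 
   s3   s6  s6  s6 
   s4   s6  s6  s7 
   s5   s6  s8  s7 
   s6   s9  s9  s9 
   s7   s9  s8  s9 
   s8   s8  s8  s8 
 * s9   s8  s8  s8 
(> = start, * = accepting)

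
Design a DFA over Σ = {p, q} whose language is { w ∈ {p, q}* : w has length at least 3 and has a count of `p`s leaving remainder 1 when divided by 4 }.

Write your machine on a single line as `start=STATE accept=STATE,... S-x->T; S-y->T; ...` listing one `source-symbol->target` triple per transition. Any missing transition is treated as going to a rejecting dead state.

start=s0; accept=s7; s0-p->s1; s0-q->s2; s1-p->s3; s1-q->s4; s2-p->s4; s2-q->s5; s3-p->s6; s3-q->s3; s4-p->s3; s4-q->s7; s5-p->s7; s5-q->s5; s6-p->s5; s6-q->s6; s7-p->s3; s7-q->s7

Run two small machines in parallel and take their product. The first has 5 states tracking the input length, saturating at 4; the second has 4 states tracking the count of `p`s modulo 4. A product state is a pair (one from each), accepting exactly when both do. After merging equivalent states the machine shrinks.
8 states suffice.
        p   q  
>  s0   s1  s2 
   s1   s3  s4 
   s2   s4  s5 
   s3   s6  s3 
   s4   s3  s7 
   s5   s7  s5 
   s6   s5  s6 
 * s7   s3  s7 
(> = start, * = accepting)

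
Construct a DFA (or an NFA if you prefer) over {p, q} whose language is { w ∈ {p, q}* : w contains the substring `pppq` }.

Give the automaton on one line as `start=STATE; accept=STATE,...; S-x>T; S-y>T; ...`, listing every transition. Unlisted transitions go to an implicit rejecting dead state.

Track how much of `pppq` has been matched so far: state s0 is no progress, s4 is the absorbing accept state reached once `pppq` has occurred. Intermediate states record partial matches; on a mismatch, fall back to the longest reusable overlap.
A 5-state machine:
        p   q  
>  s0   s1  s0 
   s1   s2  s0 
   s2   s3  s0 
   s3   s3  s4 
 * s4   s4  s4 
(> = start, * = accepting)

start=s0; accept=s4; s0-p>s1; s0-q>s0; s1-p>s2; s1-q>s0; s2-p>s3; s2-q>s0; s3-p>s3; s3-q>s4; s4-p>s4; s4-q>s4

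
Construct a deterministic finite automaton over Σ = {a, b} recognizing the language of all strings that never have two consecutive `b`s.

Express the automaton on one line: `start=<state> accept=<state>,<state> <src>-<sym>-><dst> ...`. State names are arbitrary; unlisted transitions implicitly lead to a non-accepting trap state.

Track partial matches of the forbidden pattern `bb`. State q2 is a dead state reached once `bb` has occurred; every other state accepts. q0 means no part of `bb` is currently matched.
        a   b  
>* q0   q0  q1 
 * q1   q0  q2 
   q2   q2  q2 
(> = start, * = accepting)

start=q0 accept=q0,q1 q0-a->q0 q0-b->q1 q1-a->q0 q1-b->q2 q2-a->q2 q2-b->q2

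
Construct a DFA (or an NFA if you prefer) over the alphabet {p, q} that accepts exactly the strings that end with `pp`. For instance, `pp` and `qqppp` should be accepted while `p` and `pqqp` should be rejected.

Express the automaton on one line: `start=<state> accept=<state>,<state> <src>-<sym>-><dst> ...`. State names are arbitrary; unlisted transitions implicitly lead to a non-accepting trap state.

start=A accept=C A-p->B A-q->A B-p->C B-q->A C-p->C C-q->A

Let each state record the length of the longest suffix of the input read so far that is also a prefix of `pp`. B means the last symbol is `p`; C means the last 2 symbols are `pp`. Accept only at C, where the string currently ends in `pp`.
With 3 states:
       p  q 
>  A   B  A 
   B   C  A 
 * C   C  A 
(> = start, * = accepting)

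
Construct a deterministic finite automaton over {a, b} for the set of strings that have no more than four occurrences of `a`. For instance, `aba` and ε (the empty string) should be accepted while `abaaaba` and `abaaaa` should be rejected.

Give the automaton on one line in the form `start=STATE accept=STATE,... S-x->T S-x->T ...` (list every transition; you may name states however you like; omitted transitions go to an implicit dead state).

Count `a`s, saturating at 5: states s0 through s4 mean 0 through 4 `a`s seen; s5 means more than 4. Each `a` increments (capped at s5); other symbols loop. Accept from {s0, s1, s2, s3, s4}.
        a   b  
>* s0   s1  s0 
 * s1   s2  s1 
 * s2   s3  s2 
 * s3   s4  s3 
 * s4   s5  s4 
   s5   s5  s5 
(> = start, * = accepting)

start=s0 accept=s0,s1,s2,s3,s4 s0-a->s1 s0-b->s0 s1-a->s2 s1-b->s1 s2-a->s3 s2-b->s2 s3-a->s4 s3-b->s3 s4-a->s5 s4-b->s4 s5-a->s5 s5-b->s5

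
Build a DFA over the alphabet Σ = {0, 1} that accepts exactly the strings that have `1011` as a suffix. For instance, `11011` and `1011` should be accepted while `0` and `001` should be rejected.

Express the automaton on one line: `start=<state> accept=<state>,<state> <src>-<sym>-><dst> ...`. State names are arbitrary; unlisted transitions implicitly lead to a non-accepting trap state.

Let each state record the length of the longest suffix of the input read so far that is also a prefix of `1011`. S1 means the last symbol is `1`; S2 means the last 2 symbols are `10`; S3 means the last 3 symbols are `101`; S4 means the last 4 symbols are `1011`. Accept only at S4, where the string currently ends in `1011`.
With 5 states:
        0   1  
>  S0   S0  S1 
   S1   S2  S1 
   S2   S0  S3 
   S3   S2  S4 
 * S4   S2  S1 
(> = start, * = accepting)

start=S0 accept=S4 S0-0->S0 S0-1->S1 S1-0->S2 S1-1->S1 S2-0->S0 S2-1->S3 S3-0->S2 S3-1->S4 S4-0->S2 S4-1->S1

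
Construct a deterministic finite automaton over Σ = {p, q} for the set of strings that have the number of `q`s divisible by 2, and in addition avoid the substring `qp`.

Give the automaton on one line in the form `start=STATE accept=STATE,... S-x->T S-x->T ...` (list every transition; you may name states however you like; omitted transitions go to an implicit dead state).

Run two small machines in parallel and take their product. The first has 2 states tracking the count of `q`s modulo 2; the second has 3 states tracking partial matches of the forbidden pattern `qp`. A product state is a pair (one from each), accepting exactly when both do.
5 states suffice.
       p  q 
>* A   A  B 
   B   C  D 
   C   C  E 
 * D   E  B 
   E   E  C 
(> = start, * = accepting)

start=A accept=A,D A-p->A A-q->B B-p->C B-q->D C-p->C C-q->E D-p->E D-q->B E-p->E E-q->C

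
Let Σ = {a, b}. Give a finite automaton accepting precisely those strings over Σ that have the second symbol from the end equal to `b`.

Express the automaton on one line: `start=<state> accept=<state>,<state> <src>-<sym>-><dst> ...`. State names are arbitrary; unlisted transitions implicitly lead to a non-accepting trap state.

start=s0 accept=s5,s6 s0-a->s1 s0-b->s2 s1-a->s3 s1-b->s4 s2-a->s5 s2-b->s6 s3-a->s3 s3-b->s4 s4-a->s5 s4-b->s6 s5-a->s3 s5-b->s4 s6-a->s5 s6-b->s6

Because acceptance depends on a position counted from the end, the machine has to buffer the most recent 2 symbols. Make each state the string of the last up-to-2 symbols read; on input `x` shift the window left and append `x`. Accept when the buffered window has length 2 and begins with `b`.
A 7-state machine:
        a   b  
>  s0   s1  s2 
   s1   s3  s4 
   s2   s5  s6 
   s3   s3  s4 
   s4   s5  s6 
 * s5   s3  s4 
 * s6   s5  s6 
(> = start, * = accepting)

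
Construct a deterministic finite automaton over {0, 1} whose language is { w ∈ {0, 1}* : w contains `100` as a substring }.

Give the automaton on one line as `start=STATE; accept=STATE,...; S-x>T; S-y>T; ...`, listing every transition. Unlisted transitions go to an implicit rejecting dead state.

Track how much of `100` has been matched so far: state s0 is no progress, s3 is the absorbing accept state reached once `100` has occurred. Intermediate states record partial matches; on a mismatch, fall back to the longest reusable overlap.
With 4 states:
        0   1  
>  s0   s0  s1 
   s1   s2  s1 
   s2   s3  s1 
 * s3   s3  s3 
(> = start, * = accepting)

start=s0; accept=s3; s0-0>s0; s0-1>s1; s1-0>s2; s1-1>s1; s2-0>s3; s2-1>s1; s3-0>s3; s3-1>s3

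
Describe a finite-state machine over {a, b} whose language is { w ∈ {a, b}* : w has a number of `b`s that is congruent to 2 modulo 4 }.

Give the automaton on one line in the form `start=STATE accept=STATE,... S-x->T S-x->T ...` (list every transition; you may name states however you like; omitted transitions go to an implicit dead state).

start=S0 accept=S2 S0-a->S0 S0-b->S1 S1-a->S1 S1-b->S2 S2-a->S2 S2-b->S3 S3-a->S3 S3-b->S0

Keep the running count of `b`s modulo 4: each `b` advances along the cycle S0 → S1 → S2 → S3 → S0 while other symbols loop. Accept at S2.
A 4-state machine:
        a   b  
>  S0   S0  S1 
   S1   S1  S2 
 * S2   S2  S3 
   S3   S3  S0 
(> = start, * = accepting)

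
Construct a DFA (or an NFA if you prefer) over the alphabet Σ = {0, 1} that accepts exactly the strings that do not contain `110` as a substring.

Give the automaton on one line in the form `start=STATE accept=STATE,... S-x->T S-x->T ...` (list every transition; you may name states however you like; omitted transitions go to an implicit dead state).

start=s0 accept=s0,s1,s2 s0-0->s0 s0-1->s1 s1-0->s0 s1-1->s2 s2-0->s3 s2-1->s2 s3-0->s3 s3-1->s3

This is the complement of 'contains `110`'. Use the same substring-matching states — s0 through s3 holding how much of `110` has just been matched — but flip the accepting set: everything except the trap s3 accepts.
        0   1  
>* s0   s0  s1 
 * s1   s0  s2 
 * s2   s3  s2 
   s3   s3  s3 
(> = start, * = accepting)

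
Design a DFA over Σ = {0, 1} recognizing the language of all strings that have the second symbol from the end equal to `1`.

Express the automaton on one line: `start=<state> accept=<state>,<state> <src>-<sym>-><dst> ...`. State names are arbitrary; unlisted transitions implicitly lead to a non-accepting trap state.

Because acceptance depends on a position counted from the end, the machine has to buffer the most recent 2 symbols. Make each state the string of the last up-to-2 symbols read; on input `x` shift the window left and append `x`. Accept when the buffered window has length 2 and begins with `1`.
With 7 states:
        0   1  
>  S0   S1  S2 
   S1   S3  S4 
   S2   S5  S6 
   S3   S3  S4 
   S4   S5  S6 
 * S5   S3  S4 
 * S6   S5  S6 
(> = start, * = accepting)

start=S0 accept=S5,S6 S0-0->S1 S0-1->S2 S1-0->S3 S1-1->S4 S2-0->S5 S2-1->S6 S3-0->S3 S3-1->S4 S4-0->S5 S4-1->S6 S5-0->S3 S5-1->S4 S6-0->S5 S6-1->S6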